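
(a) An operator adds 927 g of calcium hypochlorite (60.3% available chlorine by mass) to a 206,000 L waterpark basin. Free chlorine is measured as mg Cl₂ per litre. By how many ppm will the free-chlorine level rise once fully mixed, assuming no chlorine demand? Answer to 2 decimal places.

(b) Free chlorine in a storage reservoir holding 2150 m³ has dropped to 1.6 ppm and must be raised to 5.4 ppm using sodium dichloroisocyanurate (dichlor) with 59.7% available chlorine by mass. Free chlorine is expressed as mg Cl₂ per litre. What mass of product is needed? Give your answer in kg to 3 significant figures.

(a) 2.71 ppm; (b) 13.7 kg

(a) Available chlorine delivered: 927 g × 0.603 = 559 g as Cl₂.
(a) Concentration rise: 559 g / 206,000 L = 2.713 mg/L = 2.71 ppm.

(b) Volume: 2150 m³ = 2,150,000 L.
(b) Chlorine deficit: 5.4 − 1.6 = 3.8 ppm = 3.8 mg/L as Cl₂.
(b) Cl₂ equivalent needed: 3.8 mg/L × 2,150,000 L = 8,170,000 mg = 8170 g.
(b) Product at 59.7% available chlorine: 8170 / 0.597 = 13,690 g.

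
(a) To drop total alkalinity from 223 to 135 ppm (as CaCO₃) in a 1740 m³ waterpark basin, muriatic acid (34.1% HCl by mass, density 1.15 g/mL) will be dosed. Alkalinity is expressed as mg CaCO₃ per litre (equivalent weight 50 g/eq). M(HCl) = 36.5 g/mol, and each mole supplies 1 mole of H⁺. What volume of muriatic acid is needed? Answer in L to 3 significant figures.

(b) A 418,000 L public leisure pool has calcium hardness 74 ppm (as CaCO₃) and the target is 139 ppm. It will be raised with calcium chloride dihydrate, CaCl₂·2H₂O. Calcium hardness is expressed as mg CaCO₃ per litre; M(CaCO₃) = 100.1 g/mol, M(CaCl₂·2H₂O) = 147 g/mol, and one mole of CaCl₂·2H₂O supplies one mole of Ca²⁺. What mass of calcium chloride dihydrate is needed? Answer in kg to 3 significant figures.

(a) 285 L; (b) 39.9 kg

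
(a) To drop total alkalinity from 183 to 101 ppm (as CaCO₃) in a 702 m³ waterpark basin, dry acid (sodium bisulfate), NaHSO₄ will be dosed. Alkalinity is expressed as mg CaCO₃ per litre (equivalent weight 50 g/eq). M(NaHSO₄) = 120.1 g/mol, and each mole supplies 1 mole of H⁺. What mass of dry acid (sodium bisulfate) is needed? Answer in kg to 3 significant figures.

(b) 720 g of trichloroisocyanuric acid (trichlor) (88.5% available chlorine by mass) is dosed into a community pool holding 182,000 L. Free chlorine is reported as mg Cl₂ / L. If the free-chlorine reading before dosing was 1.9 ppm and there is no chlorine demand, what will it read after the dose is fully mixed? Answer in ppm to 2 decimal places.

(a) 138 kg; (b) 5.40 ppm

(a) Volume: 702 m³ = 702,000 L.
(a) Alkalinity to neutralize: (183 − 101) = 82 mg/L as CaCO₃ × 702,000 L = 57,560 g as CaCO₃.
(a) Equivalents of H⁺ required: 57,560 ÷ 50 g/eq = 1151 eq = 1151 mol NaHSO₄.
(a) Mass of NaHSO₄: 1151 × 120.1 = 138,300 g.

(b) Available chlorine delivered: 720 g × 0.885 = 637.2 g as Cl₂.
(b) Concentration rise: 637.2 g / 182,000 L = 3.501 mg/L = 3.50 ppm.
(b) Final FC: 1.9 + 3.50 = 5.40 ppm.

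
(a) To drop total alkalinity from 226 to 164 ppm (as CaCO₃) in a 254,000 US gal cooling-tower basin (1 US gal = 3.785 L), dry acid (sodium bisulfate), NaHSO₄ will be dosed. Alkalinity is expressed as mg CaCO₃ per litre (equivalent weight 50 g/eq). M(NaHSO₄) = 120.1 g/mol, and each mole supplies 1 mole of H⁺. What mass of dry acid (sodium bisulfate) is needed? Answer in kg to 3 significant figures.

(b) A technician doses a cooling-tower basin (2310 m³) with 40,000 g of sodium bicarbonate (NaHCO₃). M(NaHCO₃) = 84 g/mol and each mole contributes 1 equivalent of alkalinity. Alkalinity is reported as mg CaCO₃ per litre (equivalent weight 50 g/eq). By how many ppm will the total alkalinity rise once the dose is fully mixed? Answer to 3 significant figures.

(a) 143 kg; (b) 10.3 ppm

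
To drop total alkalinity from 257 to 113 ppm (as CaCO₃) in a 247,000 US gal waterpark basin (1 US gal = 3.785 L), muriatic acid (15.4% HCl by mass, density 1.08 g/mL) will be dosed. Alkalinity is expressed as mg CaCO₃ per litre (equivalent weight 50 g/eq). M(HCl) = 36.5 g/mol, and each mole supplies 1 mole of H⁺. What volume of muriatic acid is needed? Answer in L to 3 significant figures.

591 L

Volume: 247,000 US gal × 3.785 L/gal = 934,895 L.
Alkalinity to neutralize: (257 − 113) = 144 mg/L as CaCO₃ × 934,895 L = 134,600 g as CaCO₃.
Equivalents of H⁺ required: 134,600 ÷ 50 g/eq = 2692 eq = 2692 mol HCl.
Mass of HCl: 2692 × 36.5 = 98,280 g.
Mass of 15.4% solution: 98,280 / 0.154 = 638,200 g.
Volume: 638,200 g ÷ 1.08 g/mL = 590,900 mL.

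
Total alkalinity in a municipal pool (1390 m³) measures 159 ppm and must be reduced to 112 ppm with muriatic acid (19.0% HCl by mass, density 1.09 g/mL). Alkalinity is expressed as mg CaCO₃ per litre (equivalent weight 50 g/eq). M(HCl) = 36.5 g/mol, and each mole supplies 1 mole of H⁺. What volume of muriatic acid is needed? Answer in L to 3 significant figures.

Volume: 1390 m³ = 1,390,000 L.
Alkalinity to neutralize: (159 − 112) = 47 mg/L as CaCO₃ × 1,390,000 L = 65,330 g as CaCO₃.
Equivalents of H⁺ required: 65,330 ÷ 50 g/eq = 1307 eq = 1307 mol HCl.
Mass of HCl: 1307 × 36.5 = 47,690 g.
Mass of 19.0% solution: 47,690 / 0.19 = 251,000 g.
Volume: 251,000 g ÷ 1.09 g/mL = 230,300 mL.

230 L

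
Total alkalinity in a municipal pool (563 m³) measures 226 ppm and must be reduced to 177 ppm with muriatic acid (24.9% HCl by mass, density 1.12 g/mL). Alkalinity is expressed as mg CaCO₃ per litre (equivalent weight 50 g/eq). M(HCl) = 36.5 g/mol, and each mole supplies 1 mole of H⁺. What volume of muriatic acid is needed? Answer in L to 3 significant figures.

Volume: 563 m³ = 563,000 L.
Alkalinity to neutralize: (226 − 177) = 49 mg/L as CaCO₃ × 563,000 L = 27,590 g as CaCO₃.
Equivalents of H⁺ required: 27,590 ÷ 50 g/eq = 551.7 eq = 551.7 mol HCl.
Mass of HCl: 551.7 × 36.5 = 20,140 g.
Mass of 24.9% solution: 20,140 / 0.249 = 80,880 g.
Volume: 80,880 g ÷ 1.12 g/mL = 72,210 mL.

72.2 L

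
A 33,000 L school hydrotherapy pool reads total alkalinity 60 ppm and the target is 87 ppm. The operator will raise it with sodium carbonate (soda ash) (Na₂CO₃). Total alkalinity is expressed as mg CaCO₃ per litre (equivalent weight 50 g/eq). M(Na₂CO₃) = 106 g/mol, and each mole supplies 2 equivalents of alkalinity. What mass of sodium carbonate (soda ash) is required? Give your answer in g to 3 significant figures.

944 g

Alkalinity to add: (87 − 60) = 27 mg/L as CaCO₃ × 33,000 L = 891 g as CaCO₃.
Equivalents: 891 g ÷ 50 g/eq = 17.82 eq.
Each mole of Na₂CO₃ supplies 2 eq, so 17.82 / 2 = 8.91 mol.
Mass: 8.91 mol × 106 g/mol = 944.5 g.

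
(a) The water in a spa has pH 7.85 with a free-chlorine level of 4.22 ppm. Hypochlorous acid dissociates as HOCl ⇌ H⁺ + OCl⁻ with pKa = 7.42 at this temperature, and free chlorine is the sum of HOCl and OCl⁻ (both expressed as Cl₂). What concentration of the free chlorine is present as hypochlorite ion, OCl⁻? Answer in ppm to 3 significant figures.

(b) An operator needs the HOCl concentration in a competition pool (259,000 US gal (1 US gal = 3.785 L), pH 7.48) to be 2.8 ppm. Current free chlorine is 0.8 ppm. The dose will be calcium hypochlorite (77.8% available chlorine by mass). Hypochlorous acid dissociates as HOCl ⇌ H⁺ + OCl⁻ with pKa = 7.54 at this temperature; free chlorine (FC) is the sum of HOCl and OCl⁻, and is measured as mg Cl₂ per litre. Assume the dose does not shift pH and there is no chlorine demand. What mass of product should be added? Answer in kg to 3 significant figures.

(a) 3.08 ppm; (b) 5.59 kg

(a) [OCl⁻]/[HOCl] = 10^(pH − pKa) = 10^(7.85 − 7.42) = 10^0.43 = 2.692.
(a) Fraction as HOCl = 1 / (1 + 2.692) = 0.2709.
(a) OCl⁻ = (1 − 0.2709) × 4.22 ppm = 3.077 ppm.

(b) Volume: 259,000 US gal × 3.785 L/gal = 980,315 L.
(b) [OCl⁻]/[HOCl] = 10^(pH − pKa) = 10^(7.48 − 7.54) = 0.871; fraction as HOCl = 1/(1 + 0.871) = 0.5345.
(b) Free chlorine required for 2.8 ppm HOCl: 2.8 / 0.5345 = 5.239 ppm.
(b) FC to add: 5.239 − 0.8 = 4.439 mg/L as Cl₂.
(b) Cl₂ equivalent: 4.439 mg/L × 980,315 L = 4351 g.
(b) Product at 77.8% available Cl: 4351 / 0.778 = 5593 g.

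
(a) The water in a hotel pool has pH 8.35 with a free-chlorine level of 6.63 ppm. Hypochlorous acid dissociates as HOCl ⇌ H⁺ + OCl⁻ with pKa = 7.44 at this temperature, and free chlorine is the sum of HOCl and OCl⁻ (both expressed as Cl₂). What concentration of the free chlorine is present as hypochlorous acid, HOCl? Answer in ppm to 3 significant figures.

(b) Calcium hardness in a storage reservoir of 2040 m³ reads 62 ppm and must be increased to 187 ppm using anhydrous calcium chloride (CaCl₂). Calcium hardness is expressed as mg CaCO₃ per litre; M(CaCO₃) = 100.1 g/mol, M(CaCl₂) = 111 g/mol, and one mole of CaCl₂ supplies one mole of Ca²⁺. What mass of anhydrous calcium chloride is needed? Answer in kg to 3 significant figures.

(a) 0.726 ppm; (b) 283 kg

(a) [OCl⁻]/[HOCl] = 10^(pH − pKa) = 10^(8.35 − 7.44) = 10^0.91 = 8.128.
(a) Fraction as HOCl = 1 / (1 + 8.128) = 0.1095.
(a) HOCl = 0.1095 × 6.63 ppm = 0.7263 ppm.

(b) Volume: 2040 m³ = 2,040,000 L.
(b) Hardness to add: (187 − 62) = 125 mg/L as CaCO₃ × 2,040,000 L = 255,000 g as CaCO₃.
(b) Moles of Ca²⁺ (1 mol Ca²⁺ ≡ 1 mol CaCO₃): 255,000 / 100.1 g/mol = 2547 mol.
(b) Mass of CaCl₂: 2547 × 111 = 282,800 g.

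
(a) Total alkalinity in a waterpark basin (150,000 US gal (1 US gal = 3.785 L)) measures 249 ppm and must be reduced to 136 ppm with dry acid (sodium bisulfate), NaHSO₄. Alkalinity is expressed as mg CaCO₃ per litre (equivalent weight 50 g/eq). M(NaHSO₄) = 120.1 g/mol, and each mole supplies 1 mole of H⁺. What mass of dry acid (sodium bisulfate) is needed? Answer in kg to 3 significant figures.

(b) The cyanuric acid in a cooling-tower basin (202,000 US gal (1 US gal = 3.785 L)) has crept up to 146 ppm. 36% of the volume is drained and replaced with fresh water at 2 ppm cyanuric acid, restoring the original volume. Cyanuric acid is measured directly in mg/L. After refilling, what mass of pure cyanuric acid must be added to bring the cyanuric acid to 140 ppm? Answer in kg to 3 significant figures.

(a) 154 kg; (b) 35.0 kg

(a) Volume: 150,000 US gal × 3.785 L/gal = 567,750 L.
(a) Alkalinity to neutralize: (249 − 136) = 113 mg/L as CaCO₃ × 567,750 L = 64,160 g as CaCO₃.
(a) Equivalents of H⁺ required: 64,160 ÷ 50 g/eq = 1283 eq = 1283 mol NaHSO₄.
(a) Mass of NaHSO₄: 1283 × 120.1 = 154,100 g.

(b) Volume: 202,000 US gal × 3.785 L/gal = 764,570 L.
(b) After draining 36% and refilling: 146 × 0.64 + 2 × 0.36 = 94.16 ppm.
(b) Deficit to target: 140 − 94.16 = 45.84 mg/L.
(b) Mass: 45.84 mg/L × 764,570 L = 35,050 g cyanuric acid.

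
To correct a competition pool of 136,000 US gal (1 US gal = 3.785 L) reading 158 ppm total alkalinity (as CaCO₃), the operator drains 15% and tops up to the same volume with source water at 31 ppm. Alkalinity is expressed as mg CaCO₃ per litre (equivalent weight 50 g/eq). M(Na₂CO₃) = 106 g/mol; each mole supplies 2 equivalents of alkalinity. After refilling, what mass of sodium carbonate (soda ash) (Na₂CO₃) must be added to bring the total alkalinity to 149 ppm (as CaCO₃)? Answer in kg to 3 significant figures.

Volume: 136,000 US gal × 3.785 L/gal = 514,760 L.
After draining 15% and refilling: 158 × 0.85 + 31 × 0.15 = 138.95 ppm.
Deficit to target: 149 − 138.95 = 10.05 mg/L.
As CaCO₃: 10.05 mg/L × 514,760 L = 5173 g; ÷ 50 g/eq ÷ 2 = 51.73 mol Na₂CO₃.
Mass: 51.73 × 106 = 5484 g.

5.48 kg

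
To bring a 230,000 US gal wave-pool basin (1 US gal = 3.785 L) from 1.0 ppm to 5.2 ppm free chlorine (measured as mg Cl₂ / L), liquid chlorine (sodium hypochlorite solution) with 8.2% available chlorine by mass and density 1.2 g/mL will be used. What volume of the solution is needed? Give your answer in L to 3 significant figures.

37.2 L

Volume: 230,000 US gal × 3.785 L/gal = 870,550 L.
Chlorine deficit: 5.2 − 1.0 = 4.2 ppm = 4.2 mg/L as Cl₂.
Cl₂ equivalent needed: 4.2 mg/L × 870,550 L = 3,656,000 mg = 3656 g.
Product at 8.2% available chlorine: 3656 / 0.082 = 44,590 g.
Volume at density 1.2 g/mL: 44,590 g ÷ 1.2 g/mL = 37,160 mL.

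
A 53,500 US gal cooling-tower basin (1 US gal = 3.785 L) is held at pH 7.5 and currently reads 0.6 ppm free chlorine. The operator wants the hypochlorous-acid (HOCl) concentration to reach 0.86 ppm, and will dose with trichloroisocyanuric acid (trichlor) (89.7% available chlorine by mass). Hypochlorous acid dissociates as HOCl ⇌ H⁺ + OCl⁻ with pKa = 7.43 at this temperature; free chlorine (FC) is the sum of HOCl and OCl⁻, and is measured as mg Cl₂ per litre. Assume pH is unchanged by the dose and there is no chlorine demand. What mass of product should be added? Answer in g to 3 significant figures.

287 g

Volume: 53,500 US gal × 3.785 L/gal = 202,498 L.
[OCl⁻]/[HOCl] = 10^(pH − pKa) = 10^(7.5 − 7.43) = 1.175; fraction as HOCl = 1/(1 + 1.175) = 0.4598.
Free chlorine required for 0.86 ppm HOCl: 0.86 / 0.4598 = 1.87 ppm.
FC to add: 1.87 − 0.6 = 1.27 mg/L as Cl₂.
Cl₂ equivalent: 1.27 mg/L × 202,498 L = 257.3 g.
Product at 89.7% available Cl: 257.3 / 0.897 = 286.8 g.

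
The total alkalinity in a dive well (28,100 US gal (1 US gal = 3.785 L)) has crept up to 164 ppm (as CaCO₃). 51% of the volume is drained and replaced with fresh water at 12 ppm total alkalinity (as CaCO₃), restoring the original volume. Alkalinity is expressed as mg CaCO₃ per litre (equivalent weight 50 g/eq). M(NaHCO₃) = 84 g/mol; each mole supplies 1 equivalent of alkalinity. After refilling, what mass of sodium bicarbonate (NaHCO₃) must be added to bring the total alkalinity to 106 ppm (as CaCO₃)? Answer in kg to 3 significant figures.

3.49 kg

Volume: 28,100 US gal × 3.785 L/gal = 106,358 L.
After draining 51% and refilling: 164 × 0.49 + 12 × 0.51 = 86.48 ppm.
Deficit to target: 106 − 86.48 = 19.52 mg/L.
As CaCO₃: 19.52 mg/L × 106,358 L = 2076 g; ÷ 50 g/eq ÷ 1 = 41.52 mol NaHCO₃.
Mass: 41.52 × 84 = 3488 g.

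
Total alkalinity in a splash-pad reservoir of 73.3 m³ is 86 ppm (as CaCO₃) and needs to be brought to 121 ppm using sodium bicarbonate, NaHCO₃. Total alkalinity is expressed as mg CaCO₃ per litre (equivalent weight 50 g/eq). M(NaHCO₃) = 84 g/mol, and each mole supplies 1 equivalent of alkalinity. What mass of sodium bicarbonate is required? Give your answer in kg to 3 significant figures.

4.31 kg

Volume: 73.3 m³ = 73,300 L.
Alkalinity to add: (121 − 86) = 35 mg/L as CaCO₃ × 73,300 L = 2566 g as CaCO₃.
Equivalents: 2566 g ÷ 50 g/eq = 51.31 eq.
NaHCO₃ supplies 1 eq per mole → 51.31 mol.
Mass: 51.31 mol × 84 g/mol = 4310 g.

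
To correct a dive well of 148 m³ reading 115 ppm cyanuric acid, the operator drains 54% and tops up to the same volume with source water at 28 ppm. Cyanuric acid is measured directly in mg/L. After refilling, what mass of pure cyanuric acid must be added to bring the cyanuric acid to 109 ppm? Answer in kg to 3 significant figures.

6.07 kg

Volume: 148 m³ = 148,000 L.
After draining 54% and refilling: 115 × 0.46 + 28 × 0.54 = 68.02 ppm.
Deficit to target: 109 − 68.02 = 40.98 mg/L.
Mass: 40.98 mg/L × 148,000 L = 6065 g cyanuric acid.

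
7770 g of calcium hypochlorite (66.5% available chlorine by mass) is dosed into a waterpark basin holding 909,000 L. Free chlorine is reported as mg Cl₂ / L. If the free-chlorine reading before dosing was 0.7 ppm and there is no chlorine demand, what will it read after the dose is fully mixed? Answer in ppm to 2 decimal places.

6.38 ppm

Available chlorine delivered: 7770 g × 0.665 = 5167 g as Cl₂.
Concentration rise: 5167 g / 909,000 L = 5.684 mg/L = 5.68 ppm.
Final FC: 0.7 + 5.68 = 6.38 ppm.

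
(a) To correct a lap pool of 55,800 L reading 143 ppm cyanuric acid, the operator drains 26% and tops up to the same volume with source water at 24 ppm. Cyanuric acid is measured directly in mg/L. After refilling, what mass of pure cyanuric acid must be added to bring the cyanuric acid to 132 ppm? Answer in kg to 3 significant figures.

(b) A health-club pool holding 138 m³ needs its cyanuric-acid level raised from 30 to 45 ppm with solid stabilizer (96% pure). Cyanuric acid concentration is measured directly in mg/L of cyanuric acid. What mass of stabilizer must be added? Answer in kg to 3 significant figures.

(a) After draining 26% and refilling: 143 × 0.74 + 24 × 0.26 = 112.06 ppm.
(a) Deficit to target: 132 − 112.06 = 19.94 mg/L.
(a) Mass: 19.94 mg/L × 55,800 L = 1113 g cyanuric acid.

(b) Volume: 138 m³ = 138,000 L.
(b) CYA to add: (45 − 30) = 15 mg/L × 138,000 L = 2070 g cyanuric acid.
(b) At 96% purity: 2070 / 0.96 = 2156 g product.

(a) 1.11 kg; (b) 2.16 kg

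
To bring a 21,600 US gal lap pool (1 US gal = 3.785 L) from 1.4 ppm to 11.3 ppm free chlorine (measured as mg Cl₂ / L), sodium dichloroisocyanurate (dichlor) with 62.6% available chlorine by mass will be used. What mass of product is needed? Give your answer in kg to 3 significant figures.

1.29 kg

Volume: 21,600 US gal × 3.785 L/gal = 81,756 L.
Chlorine deficit: 11.3 − 1.4 = 9.9 ppm = 9.9 mg/L as Cl₂.
Cl₂ equivalent needed: 9.9 mg/L × 81,756 L = 809,400 mg = 809.4 g.
Product at 62.6% available chlorine: 809.4 / 0.626 = 1293 g.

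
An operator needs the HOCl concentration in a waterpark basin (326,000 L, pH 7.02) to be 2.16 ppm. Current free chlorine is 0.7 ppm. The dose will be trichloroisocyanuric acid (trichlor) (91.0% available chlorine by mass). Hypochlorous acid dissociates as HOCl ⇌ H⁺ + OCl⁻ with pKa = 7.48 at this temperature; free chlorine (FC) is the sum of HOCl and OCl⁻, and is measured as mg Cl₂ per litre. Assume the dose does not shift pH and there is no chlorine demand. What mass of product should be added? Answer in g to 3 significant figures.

[OCl⁻]/[HOCl] = 10^(pH − pKa) = 10^(7.02 − 7.48) = 0.3467; fraction as HOCl = 1/(1 + 0.3467) = 0.7425.
Free chlorine required for 2.16 ppm HOCl: 2.16 / 0.7425 = 2.909 ppm.
FC to add: 2.909 − 0.7 = 2.209 mg/L as Cl₂.
Cl₂ equivalent: 2.209 mg/L × 326,000 L = 720.1 g.
Product at 91.0% available Cl: 720.1 / 0.91 = 791.3 g.

791 g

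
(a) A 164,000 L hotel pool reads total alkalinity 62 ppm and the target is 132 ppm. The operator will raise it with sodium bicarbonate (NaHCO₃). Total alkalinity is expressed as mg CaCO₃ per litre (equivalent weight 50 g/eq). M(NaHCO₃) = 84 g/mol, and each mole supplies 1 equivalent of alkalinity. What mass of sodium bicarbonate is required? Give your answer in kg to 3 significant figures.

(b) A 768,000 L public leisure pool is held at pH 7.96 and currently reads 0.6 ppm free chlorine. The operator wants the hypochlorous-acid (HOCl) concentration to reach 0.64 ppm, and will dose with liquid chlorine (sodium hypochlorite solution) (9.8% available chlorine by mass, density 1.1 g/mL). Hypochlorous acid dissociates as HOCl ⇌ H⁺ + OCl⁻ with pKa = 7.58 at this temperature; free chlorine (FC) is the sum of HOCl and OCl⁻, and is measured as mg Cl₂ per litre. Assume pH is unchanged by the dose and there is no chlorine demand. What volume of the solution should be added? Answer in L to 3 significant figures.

(a) Alkalinity to add: (132 − 62) = 70 mg/L as CaCO₃ × 164,000 L = 11,480 g as CaCO₃.
(a) Equivalents: 11,480 g ÷ 50 g/eq = 229.6 eq.
(a) NaHCO₃ supplies 1 eq per mole → 229.6 mol.
(a) Mass: 229.6 mol × 84 g/mol = 19,290 g.

(b) [OCl⁻]/[HOCl] = 10^(pH − pKa) = 10^(7.96 − 7.58) = 2.399; fraction as HOCl = 1/(1 + 2.399) = 0.2942.
(b) Free chlorine required for 0.64 ppm HOCl: 0.64 / 0.2942 = 2.175 ppm.
(b) FC to add: 2.175 − 0.6 = 1.575 mg/L as Cl₂.
(b) Cl₂ equivalent: 1.575 mg/L × 768,000 L = 1210 g.
(b) Product at 9.8% available Cl: 1210 / 0.098 = 12,340 g.
(b) Volume: 12,340 g ÷ 1.1 g/mL = 11,220 mL.

(a) 19.3 kg; (b) 11.2 L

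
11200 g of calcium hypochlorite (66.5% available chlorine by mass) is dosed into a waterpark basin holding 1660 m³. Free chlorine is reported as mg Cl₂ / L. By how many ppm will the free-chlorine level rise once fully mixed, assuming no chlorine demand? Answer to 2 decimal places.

4.49 ppm

Volume: 1660 m³ = 1,660,000 L.
Available chlorine delivered: 11,200 g × 0.665 = 7448 g as Cl₂.
Concentration rise: 7448 g / 1,660,000 L = 4.487 mg/L = 4.49 ppm.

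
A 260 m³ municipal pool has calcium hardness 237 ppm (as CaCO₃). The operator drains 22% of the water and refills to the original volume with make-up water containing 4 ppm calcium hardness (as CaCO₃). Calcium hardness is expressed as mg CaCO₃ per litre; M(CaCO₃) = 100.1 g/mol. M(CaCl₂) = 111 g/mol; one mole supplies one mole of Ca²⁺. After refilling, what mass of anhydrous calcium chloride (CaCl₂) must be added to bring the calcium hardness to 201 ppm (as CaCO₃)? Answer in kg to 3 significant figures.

Volume: 260 m³ = 260,000 L.
After draining 22% and refilling: 237 × 0.78 + 4 × 0.22 = 185.74 ppm.
Deficit to target: 201 − 185.74 = 15.26 mg/L.
As CaCO₃: 15.26 mg/L × 260,000 L = 3968 g; ÷ 100.1 = 39.64 mol Ca²⁺.
Mass: 39.64 × 111 = 4400 g.

4.40 kg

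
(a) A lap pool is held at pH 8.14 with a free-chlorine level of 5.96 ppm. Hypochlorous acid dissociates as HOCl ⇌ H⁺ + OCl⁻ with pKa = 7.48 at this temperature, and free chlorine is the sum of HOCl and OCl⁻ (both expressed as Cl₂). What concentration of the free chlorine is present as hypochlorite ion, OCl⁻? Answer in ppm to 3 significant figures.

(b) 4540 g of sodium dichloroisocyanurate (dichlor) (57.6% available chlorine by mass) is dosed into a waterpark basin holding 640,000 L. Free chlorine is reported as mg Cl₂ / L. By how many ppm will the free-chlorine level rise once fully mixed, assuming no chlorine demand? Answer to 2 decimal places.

(a) 4.89 ppm; (b) 4.09 ppm

(a) [OCl⁻]/[HOCl] = 10^(pH − pKa) = 10^(8.14 − 7.48) = 10^0.66 = 4.571.
(a) Fraction as HOCl = 1 / (1 + 4.571) = 0.1795.
(a) OCl⁻ = (1 − 0.1795) × 5.96 ppm = 4.89 ppm.

(b) Available chlorine delivered: 4540 g × 0.576 = 2615 g as Cl₂.
(b) Concentration rise: 2615 g / 640,000 L = 4.086 mg/L = 4.09 ppm.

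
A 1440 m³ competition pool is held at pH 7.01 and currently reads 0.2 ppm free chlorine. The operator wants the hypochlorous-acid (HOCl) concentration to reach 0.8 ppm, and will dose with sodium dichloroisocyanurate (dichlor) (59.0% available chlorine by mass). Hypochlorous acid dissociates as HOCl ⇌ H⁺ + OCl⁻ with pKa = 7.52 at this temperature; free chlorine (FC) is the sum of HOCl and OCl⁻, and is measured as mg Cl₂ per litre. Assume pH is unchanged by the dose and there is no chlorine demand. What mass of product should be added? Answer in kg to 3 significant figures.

Volume: 1440 m³ = 1,440,000 L.
[OCl⁻]/[HOCl] = 10^(pH − pKa) = 10^(7.01 − 7.52) = 0.309; fraction as HOCl = 1/(1 + 0.309) = 0.7639.
Free chlorine required for 0.8 ppm HOCl: 0.8 / 0.7639 = 1.047 ppm.
FC to add: 1.047 − 0.2 = 0.8472 mg/L as Cl₂.
Cl₂ equivalent: 0.8472 mg/L × 1,440,000 L = 1220 g.
Product at 59.0% available Cl: 1220 / 0.59 = 2068 g.

2.07 kg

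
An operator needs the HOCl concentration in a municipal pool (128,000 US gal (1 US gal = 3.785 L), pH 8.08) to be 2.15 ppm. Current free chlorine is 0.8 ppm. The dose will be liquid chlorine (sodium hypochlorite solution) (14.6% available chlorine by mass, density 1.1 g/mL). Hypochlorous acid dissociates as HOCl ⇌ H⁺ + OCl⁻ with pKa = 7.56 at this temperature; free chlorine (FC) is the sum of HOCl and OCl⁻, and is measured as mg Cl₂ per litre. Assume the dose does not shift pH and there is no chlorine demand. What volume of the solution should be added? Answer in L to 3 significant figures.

Volume: 128,000 US gal × 3.785 L/gal = 484,480 L.
[OCl⁻]/[HOCl] = 10^(pH − pKa) = 10^(8.08 − 7.56) = 3.311; fraction as HOCl = 1/(1 + 3.311) = 0.2319.
Free chlorine required for 2.15 ppm HOCl: 2.15 / 0.2319 = 9.269 ppm.
FC to add: 9.269 − 0.8 = 8.469 mg/L as Cl₂.
Cl₂ equivalent: 8.469 mg/L × 484,480 L = 4103 g.
Product at 14.6% available Cl: 4103 / 0.146 = 28,100 g.
Volume: 28,100 g ÷ 1.1 g/mL = 25,550 mL.

25.5 L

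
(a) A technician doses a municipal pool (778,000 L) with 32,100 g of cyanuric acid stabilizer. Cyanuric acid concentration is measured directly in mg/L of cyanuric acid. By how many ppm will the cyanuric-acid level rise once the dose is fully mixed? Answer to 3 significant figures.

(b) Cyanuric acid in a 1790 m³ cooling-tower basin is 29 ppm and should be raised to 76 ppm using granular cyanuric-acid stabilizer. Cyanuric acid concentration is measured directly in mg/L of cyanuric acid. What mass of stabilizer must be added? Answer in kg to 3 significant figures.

(a) 41.3 ppm; (b) 84.1 kg

(a) Rise: 32,100 g / 778,000 L × 1000 = 41.26 mg/L.

(b) Volume: 1790 m³ = 1,790,000 L.
(b) CYA to add: (76 − 29) = 47 mg/L × 1,790,000 L = 84,130 g cyanuric acid.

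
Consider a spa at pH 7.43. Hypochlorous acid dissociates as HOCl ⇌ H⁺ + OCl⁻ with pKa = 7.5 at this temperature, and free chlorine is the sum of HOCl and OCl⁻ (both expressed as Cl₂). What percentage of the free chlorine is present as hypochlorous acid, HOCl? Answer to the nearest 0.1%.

54.0%

[OCl⁻]/[HOCl] = 10^(pH − pKa) = 10^(7.43 − 7.5) = 10^-0.07 = 0.8511.
Fraction as HOCl = 1 / (1 + 0.8511) = 0.5402.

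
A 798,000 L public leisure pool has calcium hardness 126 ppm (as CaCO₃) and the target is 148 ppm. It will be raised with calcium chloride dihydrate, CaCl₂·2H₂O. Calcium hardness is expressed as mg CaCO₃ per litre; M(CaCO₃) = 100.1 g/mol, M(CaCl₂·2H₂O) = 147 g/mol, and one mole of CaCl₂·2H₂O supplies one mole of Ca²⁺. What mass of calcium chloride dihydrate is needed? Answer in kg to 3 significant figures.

25.8 kg

Hardness to add: (148 − 126) = 22 mg/L as CaCO₃ × 798,000 L = 17,560 g as CaCO₃.
Moles of Ca²⁺ (1 mol Ca²⁺ ≡ 1 mol CaCO₃): 17,560 / 100.1 g/mol = 175.4 mol.
Mass of CaCl₂·2H₂O: 175.4 × 147 = 25,780 g.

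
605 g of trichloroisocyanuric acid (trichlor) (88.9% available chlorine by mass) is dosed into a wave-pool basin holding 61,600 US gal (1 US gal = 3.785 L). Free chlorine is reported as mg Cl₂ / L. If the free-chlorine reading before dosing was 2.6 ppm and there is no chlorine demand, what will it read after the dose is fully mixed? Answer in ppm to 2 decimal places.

4.91 ppm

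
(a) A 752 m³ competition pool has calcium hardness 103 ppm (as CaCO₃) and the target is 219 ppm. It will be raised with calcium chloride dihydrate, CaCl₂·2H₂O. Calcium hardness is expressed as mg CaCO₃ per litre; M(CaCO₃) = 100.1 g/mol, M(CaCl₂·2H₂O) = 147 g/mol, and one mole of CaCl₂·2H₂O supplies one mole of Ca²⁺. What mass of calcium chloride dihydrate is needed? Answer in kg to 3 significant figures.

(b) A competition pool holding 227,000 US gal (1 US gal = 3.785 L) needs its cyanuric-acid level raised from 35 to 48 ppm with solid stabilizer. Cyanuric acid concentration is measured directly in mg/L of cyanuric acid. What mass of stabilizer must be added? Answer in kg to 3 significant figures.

(a) Volume: 752 m³ = 752,000 L.
(a) Hardness to add: (219 − 103) = 116 mg/L as CaCO₃ × 752,000 L = 87,230 g as CaCO₃.
(a) Moles of Ca²⁺ (1 mol Ca²⁺ ≡ 1 mol CaCO₃): 87,230 / 100.1 g/mol = 871.4 mol.
(a) Mass of CaCl₂·2H₂O: 871.4 × 147 = 128,100 g.

(b) Volume: 227,000 US gal × 3.785 L/gal = 859,195 L.
(b) CYA to add: (48 − 35) = 13 mg/L × 859,195 L = 11,170 g cyanuric acid.

(a) 128 kg; (b) 11.2 kg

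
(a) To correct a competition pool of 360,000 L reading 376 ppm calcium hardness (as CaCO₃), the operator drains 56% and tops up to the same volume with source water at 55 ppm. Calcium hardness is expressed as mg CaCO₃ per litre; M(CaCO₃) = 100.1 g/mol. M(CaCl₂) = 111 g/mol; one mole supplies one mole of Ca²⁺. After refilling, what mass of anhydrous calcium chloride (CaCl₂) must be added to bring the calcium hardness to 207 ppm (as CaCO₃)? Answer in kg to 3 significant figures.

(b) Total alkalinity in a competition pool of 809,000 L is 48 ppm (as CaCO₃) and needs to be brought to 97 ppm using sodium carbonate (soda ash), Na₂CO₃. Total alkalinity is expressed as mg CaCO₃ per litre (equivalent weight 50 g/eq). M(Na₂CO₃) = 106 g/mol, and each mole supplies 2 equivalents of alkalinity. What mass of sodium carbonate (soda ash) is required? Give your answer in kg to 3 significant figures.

(a) After draining 56% and refilling: 376 × 0.44 + 55 × 0.56 = 196.24 ppm.
(a) Deficit to target: 207 − 196.24 = 10.76 mg/L.
(a) As CaCO₃: 10.76 mg/L × 360,000 L = 3874 g; ÷ 100.1 = 38.7 mol Ca²⁺.
(a) Mass: 38.7 × 111 = 4295 g.

(b) Alkalinity to add: (97 − 48) = 49 mg/L as CaCO₃ × 809,000 L = 39,640 g as CaCO₃.
(b) Equivalents: 39,640 g ÷ 50 g/eq = 792.8 eq.
(b) Each mole of Na₂CO₃ supplies 2 eq, so 792.8 / 2 = 396.4 mol.
(b) Mass: 396.4 mol × 106 g/mol = 42,020 g.

(a) 4.30 kg; (b) 42.0 kg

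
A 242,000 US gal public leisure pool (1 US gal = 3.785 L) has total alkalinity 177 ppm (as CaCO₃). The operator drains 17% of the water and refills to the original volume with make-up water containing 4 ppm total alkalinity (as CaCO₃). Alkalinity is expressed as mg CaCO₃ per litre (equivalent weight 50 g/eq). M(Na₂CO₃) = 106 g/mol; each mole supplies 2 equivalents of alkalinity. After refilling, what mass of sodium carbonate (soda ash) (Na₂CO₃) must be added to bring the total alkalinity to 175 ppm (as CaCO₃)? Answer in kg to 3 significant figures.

26.6 kg

Volume: 242,000 US gal × 3.785 L/gal = 915,970 L.
After draining 17% and refilling: 177 × 0.83 + 4 × 0.17 = 147.59 ppm.
Deficit to target: 175 − 147.59 = 27.41 mg/L.
As CaCO₃: 27.41 mg/L × 915,970 L = 25,110 g; ÷ 50 g/eq ÷ 2 = 251.1 mol Na₂CO₃.
Mass: 251.1 × 106 = 26,610 g.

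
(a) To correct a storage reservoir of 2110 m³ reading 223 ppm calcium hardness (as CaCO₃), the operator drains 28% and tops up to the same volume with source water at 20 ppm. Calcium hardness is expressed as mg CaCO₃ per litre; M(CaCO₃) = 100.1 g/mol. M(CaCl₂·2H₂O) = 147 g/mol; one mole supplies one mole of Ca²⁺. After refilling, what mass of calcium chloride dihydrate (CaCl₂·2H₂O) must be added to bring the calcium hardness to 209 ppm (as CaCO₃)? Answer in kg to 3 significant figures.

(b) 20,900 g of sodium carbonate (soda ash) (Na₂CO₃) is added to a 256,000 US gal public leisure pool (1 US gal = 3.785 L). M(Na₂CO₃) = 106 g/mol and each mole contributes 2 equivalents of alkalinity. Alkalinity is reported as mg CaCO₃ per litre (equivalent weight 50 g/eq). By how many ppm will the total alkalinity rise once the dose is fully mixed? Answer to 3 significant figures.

(a) 133 kg; (b) 20.3 ppm

(a) Volume: 2110 m³ = 2,110,000 L.
(a) After draining 28% and refilling: 223 × 0.72 + 20 × 0.28 = 166.16 ppm.
(a) Deficit to target: 209 − 166.16 = 42.84 mg/L.
(a) As CaCO₃: 42.84 mg/L × 2,110,000 L = 90,390 g; ÷ 100.1 = 903 mol Ca²⁺.
(a) Mass: 903 × 147 = 132,700 g.

(b) Volume: 256,000 US gal × 3.785 L/gal = 968,960 L.
(b) Moles of Na₂CO₃: 20,900 g ÷ 106 g/mol = 197.2 mol → 394.3 eq of alkalinity.
(b) As CaCO₃: 394.3 eq × 50 g/eq = 19,720 g.
(b) Rise: 19,720 g / 968,960 L × 1000 = 20.35 mg/L.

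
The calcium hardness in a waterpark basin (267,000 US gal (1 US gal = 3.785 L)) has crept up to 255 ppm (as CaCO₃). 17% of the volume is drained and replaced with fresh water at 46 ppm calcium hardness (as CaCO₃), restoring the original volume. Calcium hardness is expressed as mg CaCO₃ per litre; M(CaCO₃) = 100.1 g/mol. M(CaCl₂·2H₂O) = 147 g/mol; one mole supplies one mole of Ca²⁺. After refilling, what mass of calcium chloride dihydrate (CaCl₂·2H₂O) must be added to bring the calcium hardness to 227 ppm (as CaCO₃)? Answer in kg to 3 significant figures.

11.2 kg

Volume: 267,000 US gal × 3.785 L/gal = 1,010,595 L.
After draining 17% and refilling: 255 × 0.83 + 46 × 0.17 = 219.47 ppm.
Deficit to target: 227 − 219.47 = 7.53 mg/L.
As CaCO₃: 7.53 mg/L × 1,010,595 L = 7610 g; ÷ 100.1 = 76.02 mol Ca²⁺.
Mass: 76.02 × 147 = 11,180 g.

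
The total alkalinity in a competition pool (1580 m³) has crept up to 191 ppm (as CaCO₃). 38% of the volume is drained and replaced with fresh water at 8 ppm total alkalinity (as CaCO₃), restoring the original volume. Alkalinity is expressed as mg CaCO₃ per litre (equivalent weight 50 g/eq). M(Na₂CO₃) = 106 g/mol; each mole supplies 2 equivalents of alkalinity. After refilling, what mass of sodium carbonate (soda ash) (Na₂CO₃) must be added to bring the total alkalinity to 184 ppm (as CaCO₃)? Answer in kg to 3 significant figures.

105 kg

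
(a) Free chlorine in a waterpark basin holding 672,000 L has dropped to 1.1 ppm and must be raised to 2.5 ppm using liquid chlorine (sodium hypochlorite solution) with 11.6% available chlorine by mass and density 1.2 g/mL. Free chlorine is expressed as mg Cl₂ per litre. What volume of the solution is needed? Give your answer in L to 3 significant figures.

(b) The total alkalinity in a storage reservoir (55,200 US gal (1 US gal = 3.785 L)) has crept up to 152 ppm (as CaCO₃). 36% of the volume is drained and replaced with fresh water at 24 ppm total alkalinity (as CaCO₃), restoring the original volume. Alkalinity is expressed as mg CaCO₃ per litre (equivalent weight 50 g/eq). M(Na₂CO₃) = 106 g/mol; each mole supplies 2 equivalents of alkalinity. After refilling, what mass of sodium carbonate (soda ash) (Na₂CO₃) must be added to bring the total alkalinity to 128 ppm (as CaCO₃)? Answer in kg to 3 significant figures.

(a) 6.76 L; (b) 4.89 kg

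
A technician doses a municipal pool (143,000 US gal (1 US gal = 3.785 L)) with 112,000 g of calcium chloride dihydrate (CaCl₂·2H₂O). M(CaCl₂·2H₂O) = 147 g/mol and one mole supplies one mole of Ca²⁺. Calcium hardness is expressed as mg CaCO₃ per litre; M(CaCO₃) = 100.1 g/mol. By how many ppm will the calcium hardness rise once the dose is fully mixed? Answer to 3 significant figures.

Volume: 143,000 US gal × 3.785 L/gal = 541,255 L.
Moles of Ca²⁺: 112,000 g ÷ 147 g/mol = 761.9 mol.
As CaCO₃: 761.9 mol × 100.1 g/mol = 76,270 g.
Rise: 76,270 g / 541,255 L × 1000 = 140.9 mg/L.

141 ppm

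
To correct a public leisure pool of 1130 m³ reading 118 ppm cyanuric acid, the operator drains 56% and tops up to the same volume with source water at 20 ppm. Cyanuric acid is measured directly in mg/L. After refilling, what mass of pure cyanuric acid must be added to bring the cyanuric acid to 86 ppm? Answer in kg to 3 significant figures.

25.9 kg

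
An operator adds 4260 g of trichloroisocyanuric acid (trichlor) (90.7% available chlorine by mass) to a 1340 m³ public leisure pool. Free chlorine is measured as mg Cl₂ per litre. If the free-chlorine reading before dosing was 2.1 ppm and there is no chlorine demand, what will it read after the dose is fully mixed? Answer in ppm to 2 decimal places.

4.98 ppm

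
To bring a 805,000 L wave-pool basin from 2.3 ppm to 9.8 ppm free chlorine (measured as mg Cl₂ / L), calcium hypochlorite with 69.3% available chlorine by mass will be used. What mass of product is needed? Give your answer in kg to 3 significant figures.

8.71 kg

Chlorine deficit: 9.8 − 2.3 = 7.5 ppm = 7.5 mg/L as Cl₂.
Cl₂ equivalent needed: 7.5 mg/L × 805,000 L = 6,038,000 mg = 6038 g.
Product at 69.3% available chlorine: 6038 / 0.693 = 8712 g.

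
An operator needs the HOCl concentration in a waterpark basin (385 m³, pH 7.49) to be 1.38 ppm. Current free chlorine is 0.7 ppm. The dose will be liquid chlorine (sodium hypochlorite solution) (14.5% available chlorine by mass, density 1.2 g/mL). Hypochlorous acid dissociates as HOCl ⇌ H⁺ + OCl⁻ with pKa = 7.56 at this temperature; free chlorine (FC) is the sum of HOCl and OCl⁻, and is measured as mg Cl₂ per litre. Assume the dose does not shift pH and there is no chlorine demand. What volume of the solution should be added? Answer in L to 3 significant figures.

Volume: 385 m³ = 385,000 L.
[OCl⁻]/[HOCl] = 10^(pH − pKa) = 10^(7.49 − 7.56) = 0.8511; fraction as HOCl = 1/(1 + 0.8511) = 0.5402.
Free chlorine required for 1.38 ppm HOCl: 1.38 / 0.5402 = 2.555 ppm.
FC to add: 2.555 − 0.7 = 1.855 mg/L as Cl₂.
Cl₂ equivalent: 1.855 mg/L × 385,000 L = 714 g.
Product at 14.5% available Cl: 714 / 0.145 = 4924 g.
Volume: 4924 g ÷ 1.2 g/mL = 4104 mL.

4.10 L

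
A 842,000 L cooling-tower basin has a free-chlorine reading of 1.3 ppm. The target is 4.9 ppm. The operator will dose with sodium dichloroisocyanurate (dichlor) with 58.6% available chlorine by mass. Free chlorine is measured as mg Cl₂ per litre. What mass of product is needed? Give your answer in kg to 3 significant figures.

5.17 kg

Chlorine deficit: 4.9 − 1.3 = 3.6 ppm = 3.6 mg/L as Cl₂.
Cl₂ equivalent needed: 3.6 mg/L × 842,000 L = 3,031,000 mg = 3031 g.
Product at 58.6% available chlorine: 3031 / 0.586 = 5173 g.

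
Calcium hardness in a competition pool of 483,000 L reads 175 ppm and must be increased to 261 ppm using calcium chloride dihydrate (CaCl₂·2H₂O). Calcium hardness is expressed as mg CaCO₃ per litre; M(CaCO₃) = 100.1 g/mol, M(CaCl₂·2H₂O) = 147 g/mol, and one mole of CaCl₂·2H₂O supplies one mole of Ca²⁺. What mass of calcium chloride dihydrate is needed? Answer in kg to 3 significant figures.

Hardness to add: (261 − 175) = 86 mg/L as CaCO₃ × 483,000 L = 41,540 g as CaCO₃.
Moles of Ca²⁺ (1 mol Ca²⁺ ≡ 1 mol CaCO₃): 41,540 / 100.1 g/mol = 415 mol.
Mass of CaCl₂·2H₂O: 415 × 147 = 61,000 g.

61.0 kg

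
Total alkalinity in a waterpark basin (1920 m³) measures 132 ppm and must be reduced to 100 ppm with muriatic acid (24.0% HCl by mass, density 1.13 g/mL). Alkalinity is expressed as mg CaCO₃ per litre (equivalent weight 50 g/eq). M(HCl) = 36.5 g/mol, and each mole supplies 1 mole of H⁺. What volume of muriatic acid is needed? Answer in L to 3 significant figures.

165 L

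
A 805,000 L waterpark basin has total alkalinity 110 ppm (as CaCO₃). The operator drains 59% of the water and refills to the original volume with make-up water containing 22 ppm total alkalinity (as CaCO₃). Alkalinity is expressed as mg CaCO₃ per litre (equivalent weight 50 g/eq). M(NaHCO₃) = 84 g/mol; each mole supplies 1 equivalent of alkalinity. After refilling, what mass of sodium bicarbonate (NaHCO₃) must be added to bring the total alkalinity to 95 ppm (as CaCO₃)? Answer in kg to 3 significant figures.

After draining 59% and refilling: 110 × 0.41 + 22 × 0.59 = 58.08 ppm.
Deficit to target: 95 − 58.08 = 36.92 mg/L.
As CaCO₃: 36.92 mg/L × 805,000 L = 29,720 g; ÷ 50 g/eq ÷ 1 = 594.4 mol NaHCO₃.
Mass: 594.4 × 84 = 49,930 g.

49.9 kg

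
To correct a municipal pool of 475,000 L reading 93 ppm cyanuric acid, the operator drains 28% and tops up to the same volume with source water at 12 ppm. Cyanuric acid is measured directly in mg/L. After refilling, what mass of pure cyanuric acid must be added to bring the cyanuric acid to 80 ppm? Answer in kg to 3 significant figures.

4.60 kg

After draining 28% and refilling: 93 × 0.72 + 12 × 0.28 = 70.32 ppm.
Deficit to target: 80 − 70.32 = 9.68 mg/L.
Mass: 9.68 mg/L × 475,000 L = 4598 g cyanuric acid.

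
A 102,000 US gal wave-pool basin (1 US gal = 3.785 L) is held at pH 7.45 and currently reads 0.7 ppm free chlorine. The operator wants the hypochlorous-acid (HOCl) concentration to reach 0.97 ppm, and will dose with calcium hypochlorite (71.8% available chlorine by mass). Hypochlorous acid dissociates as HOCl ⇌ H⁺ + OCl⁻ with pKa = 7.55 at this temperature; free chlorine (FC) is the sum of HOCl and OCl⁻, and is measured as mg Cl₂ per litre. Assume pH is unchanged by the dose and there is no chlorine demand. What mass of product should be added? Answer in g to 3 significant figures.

Volume: 102,000 US gal × 3.785 L/gal = 386,070 L.
[OCl⁻]/[HOCl] = 10^(pH − pKa) = 10^(7.45 − 7.55) = 0.7943; fraction as HOCl = 1/(1 + 0.7943) = 0.5573.
Free chlorine required for 0.97 ppm HOCl: 0.97 / 0.5573 = 1.74 ppm.
FC to add: 1.74 − 0.7 = 1.04 mg/L as Cl₂.
Cl₂ equivalent: 1.04 mg/L × 386,070 L = 401.7 g.
Product at 71.8% available Cl: 401.7 / 0.718 = 559.5 g.

559 g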